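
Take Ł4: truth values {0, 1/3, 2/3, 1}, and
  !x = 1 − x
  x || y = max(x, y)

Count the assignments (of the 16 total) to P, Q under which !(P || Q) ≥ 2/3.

4

P = 0, Q = 0 ↦ 1  ≥
P = 0, Q = 1/3 ↦ 2/3  ≥
P = 0, Q = 2/3 ↦ 1/3  <
P = 0, Q = 1 ↦ 0  <
P = 1/3, Q = 0 ↦ 2/3  ≥
P = 1/3, Q = 1/3 ↦ 2/3  ≥
P = 1/3, Q = 2/3 ↦ 1/3  <
P = 1/3, Q = 1 ↦ 0  <
P = 2/3, Q = 0 ↦ 1/3  <
P = 2/3, Q = 1/3 ↦ 1/3  <
P = 2/3, Q = 2/3 ↦ 1/3  <
P = 2/3, Q = 1 ↦ 0  <
P = 1, Q = 0 ↦ 0  <
P = 1, Q = 1/3 ↦ 0  <
P = 1, Q = 2/3 ↦ 0  <
P = 1, Q = 1 ↦ 0  <
So 4 of the 16 assignments meet the threshold.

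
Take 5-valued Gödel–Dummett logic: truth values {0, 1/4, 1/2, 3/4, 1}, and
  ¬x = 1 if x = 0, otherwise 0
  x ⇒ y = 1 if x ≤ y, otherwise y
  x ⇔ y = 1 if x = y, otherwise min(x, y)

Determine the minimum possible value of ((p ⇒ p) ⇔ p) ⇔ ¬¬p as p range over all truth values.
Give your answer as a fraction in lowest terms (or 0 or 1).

1/4

Take p = 1/4:
p ⇒ p = 1/4 ⇒ 1/4 = 1
(p ⇒ p) ⇔ p = 1 ⇔ 1/4 = 1/4
¬p = ¬1/4 = 0
¬¬p = ¬0 = 1
((p ⇒ p) ⇔ p) ⇔ ¬¬p = 1/4 ⇔ 1 = 1/4
No assignment yields a value below 1/4, so this is the minimum.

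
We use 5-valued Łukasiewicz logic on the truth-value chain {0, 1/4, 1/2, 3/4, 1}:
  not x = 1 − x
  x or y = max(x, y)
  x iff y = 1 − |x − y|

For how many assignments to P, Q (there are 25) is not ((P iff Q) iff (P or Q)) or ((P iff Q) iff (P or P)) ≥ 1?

9

value 1: 9 assignments (counts)
value 3/4: 9 assignments
value 1/2: 7 assignments
So 9 of the 25 assignments meet the threshold.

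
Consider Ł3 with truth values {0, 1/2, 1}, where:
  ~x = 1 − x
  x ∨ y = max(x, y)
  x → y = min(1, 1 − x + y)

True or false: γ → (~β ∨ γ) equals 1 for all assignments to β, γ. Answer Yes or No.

β = 0, γ = 0 ↦ 1
β = 0, γ = 1/2 ↦ 1
β = 0, γ = 1 ↦ 1
β = 1/2, γ = 0 ↦ 1
β = 1/2, γ = 1/2 ↦ 1
β = 1/2, γ = 1 ↦ 1
β = 1, γ = 0 ↦ 1
β = 1, γ = 1/2 ↦ 1
β = 1, γ = 1 ↦ 1
Every assignment gives a value ≥ 1.

Yes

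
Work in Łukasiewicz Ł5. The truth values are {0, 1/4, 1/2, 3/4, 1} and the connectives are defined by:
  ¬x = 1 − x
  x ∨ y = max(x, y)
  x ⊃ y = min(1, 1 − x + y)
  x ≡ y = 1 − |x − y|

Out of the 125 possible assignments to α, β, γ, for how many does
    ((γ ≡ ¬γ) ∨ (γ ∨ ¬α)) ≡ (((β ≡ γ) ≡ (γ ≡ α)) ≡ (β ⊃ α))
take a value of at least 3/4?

value 1: 52 assignments (counts)
value 3/4: 40 assignments (counts)
value 1/2: 25 assignments
value 1/4: 5 assignments
value 0: 3 assignments
So 92 of the 125 assignments meet the threshold.

92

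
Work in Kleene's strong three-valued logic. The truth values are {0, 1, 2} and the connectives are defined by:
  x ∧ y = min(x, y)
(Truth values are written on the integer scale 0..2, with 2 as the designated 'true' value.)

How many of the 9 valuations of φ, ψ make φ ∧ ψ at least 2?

φ = 0, ψ = 0 ↦ 0  <
φ = 0, ψ = 1 ↦ 0  <
φ = 0, ψ = 2 ↦ 0  <
φ = 1, ψ = 0 ↦ 0  <
φ = 1, ψ = 1 ↦ 1  <
φ = 1, ψ = 2 ↦ 1  <
φ = 2, ψ = 0 ↦ 0  <
φ = 2, ψ = 1 ↦ 1  <
φ = 2, ψ = 2 ↦ 2  ≥
So 1 of the 9 assignments meets the threshold.

1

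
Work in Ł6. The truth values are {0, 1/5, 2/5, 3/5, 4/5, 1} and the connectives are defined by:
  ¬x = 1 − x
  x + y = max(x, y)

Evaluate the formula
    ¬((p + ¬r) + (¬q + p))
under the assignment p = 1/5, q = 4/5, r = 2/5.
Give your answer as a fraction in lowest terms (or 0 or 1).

2/5

¬r = ¬2/5 = 3/5
p + ¬r = 1/5 + 3/5 = 3/5
¬q = ¬4/5 = 1/5
¬q + p = 1/5 + 1/5 = 1/5
(p + ¬r) + (¬q + p) = 3/5 + 1/5 = 3/5
¬((p + ¬r) + (¬q + p)) = ¬3/5 = 2/5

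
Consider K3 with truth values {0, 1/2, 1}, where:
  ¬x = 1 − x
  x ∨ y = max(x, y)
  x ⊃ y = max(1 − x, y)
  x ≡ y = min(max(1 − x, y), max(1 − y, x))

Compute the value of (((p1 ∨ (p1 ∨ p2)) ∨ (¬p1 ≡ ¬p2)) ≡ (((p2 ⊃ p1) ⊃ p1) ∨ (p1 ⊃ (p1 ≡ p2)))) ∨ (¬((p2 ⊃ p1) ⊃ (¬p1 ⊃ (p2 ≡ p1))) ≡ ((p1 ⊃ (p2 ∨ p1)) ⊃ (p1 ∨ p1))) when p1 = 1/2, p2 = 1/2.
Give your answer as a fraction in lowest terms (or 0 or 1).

1/2

p1 ∨ p2 = 1/2 ∨ 1/2 = 1/2
p1 ∨ (p1 ∨ p2) = 1/2 ∨ 1/2 = 1/2
¬p1 = ¬1/2 = 1/2
¬p2 = ¬1/2 = 1/2
¬p1 ≡ ¬p2 = 1/2 ≡ 1/2 = 1/2
(p1 ∨ (p1 ∨ p2)) ∨ (¬p1 ≡ ¬p2) = 1/2 ∨ 1/2 = 1/2
p2 ⊃ p1 = 1/2 ⊃ 1/2 = 1/2
(p2 ⊃ p1) ⊃ p1 = 1/2 ⊃ 1/2 = 1/2
p1 ≡ p2 = 1/2 ≡ 1/2 = 1/2
p1 ⊃ (p1 ≡ p2) = 1/2 ⊃ 1/2 = 1/2
((p2 ⊃ p1) ⊃ p1) ∨ (p1 ⊃ (p1 ≡ p2)) = 1/2 ∨ 1/2 = 1/2
((p1 ∨ (p1 ∨ p2)) ∨ (¬p1 ≡ ¬p2)) ≡ (((p2 ⊃ p1) ⊃ p1) ∨ (p1 ⊃ (p1 ≡ p2))) = 1/2 ≡ 1/2 = 1/2
p2 ⊃ p1 = 1/2 ⊃ 1/2 = 1/2
¬p1 = ¬1/2 = 1/2
p2 ≡ p1 = 1/2 ≡ 1/2 = 1/2
¬p1 ⊃ (p2 ≡ p1) = 1/2 ⊃ 1/2 = 1/2
(p2 ⊃ p1) ⊃ (¬p1 ⊃ (p2 ≡ p1)) = 1/2 ⊃ 1/2 = 1/2
¬((p2 ⊃ p1) ⊃ (¬p1 ⊃ (p2 ≡ p1))) = ¬1/2 = 1/2
p2 ∨ p1 = 1/2 ∨ 1/2 = 1/2
p1 ⊃ (p2 ∨ p1) = 1/2 ⊃ 1/2 = 1/2
p1 ∨ p1 = 1/2 ∨ 1/2 = 1/2
(p1 ⊃ (p2 ∨ p1)) ⊃ (p1 ∨ p1) = 1/2 ⊃ 1/2 = 1/2
¬((p2 ⊃ p1) ⊃ (¬p1 ⊃ (p2 ≡ p1))) ≡ ((p1 ⊃ (p2 ∨ p1)) ⊃ (p1 ∨ p1)) = 1/2 ≡ 1/2 = 1/2
(((p1 ∨ (p1 ∨ p2)) ∨ (¬p1 ≡ ¬p2)) ≡ (((p2 ⊃ p1) ⊃ p1) ∨ (p1 ⊃ (p1 ≡ p2)))) ∨ (¬((p2 ⊃ p1) ⊃ (¬p1 ⊃ (p2 ≡ p1))) ≡ ((p1 ⊃ (p2 ∨ p1)) ⊃ (p1 ∨ p1))) = 1/2 ∨ 1/2 = 1/2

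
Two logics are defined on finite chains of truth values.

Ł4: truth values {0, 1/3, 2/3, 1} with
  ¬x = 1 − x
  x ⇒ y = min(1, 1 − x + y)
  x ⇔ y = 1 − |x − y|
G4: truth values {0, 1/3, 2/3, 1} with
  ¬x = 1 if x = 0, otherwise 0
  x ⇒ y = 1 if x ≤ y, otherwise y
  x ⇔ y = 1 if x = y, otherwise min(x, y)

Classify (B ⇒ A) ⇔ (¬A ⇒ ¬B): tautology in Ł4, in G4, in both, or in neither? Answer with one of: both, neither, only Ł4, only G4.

only Ł4

In Ł4: every assignment gives 1 — tautology.
In G4: at A = 1/3, B = 2/3 the value is 1/3 — not a tautology.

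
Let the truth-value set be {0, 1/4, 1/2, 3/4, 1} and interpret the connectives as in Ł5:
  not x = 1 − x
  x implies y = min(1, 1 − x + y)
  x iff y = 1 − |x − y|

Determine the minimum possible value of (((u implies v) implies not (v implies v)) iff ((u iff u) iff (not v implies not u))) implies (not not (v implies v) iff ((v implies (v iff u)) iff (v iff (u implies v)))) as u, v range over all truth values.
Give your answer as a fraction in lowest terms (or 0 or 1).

1/2

Take u = 1/2, v = 0:
u implies v = 1/2 implies 0 = 1/2
v implies v = 0 implies 0 = 1
not (v implies v) = not 1 = 0
(u implies v) implies not (v implies v) = 1/2 implies 0 = 1/2
u iff u = 1/2 iff 1/2 = 1
not v = not 0 = 1
not u = not 1/2 = 1/2
not v implies not u = 1 implies 1/2 = 1/2
(u iff u) iff (not v implies not u) = 1 iff 1/2 = 1/2
((u implies v) implies not (v implies v)) iff ((u iff u) iff (not v implies not u)) = 1/2 iff 1/2 = 1
v implies v = 0 implies 0 = 1
not (v implies v) = not 1 = 0
not not (v implies v) = not 0 = 1
v iff u = 0 iff 1/2 = 1/2
v implies (v iff u) = 0 implies 1/2 = 1
u implies v = 1/2 implies 0 = 1/2
v iff (u implies v) = 0 iff 1/2 = 1/2
(v implies (v iff u)) iff (v iff (u implies v)) = 1 iff 1/2 = 1/2
not not (v implies v) iff ((v implies (v iff u)) iff (v iff (u implies v))) = 1 iff 1/2 = 1/2
(((u implies v) implies not (v implies v)) iff ((u iff u) iff (not v implies not u))) implies (not not (v implies v) iff ((v implies (v iff u)) iff (v iff (u implies v)))) = 1 implies 1/2 = 1/2
No assignment yields a value below 1/2, so this is the minimum.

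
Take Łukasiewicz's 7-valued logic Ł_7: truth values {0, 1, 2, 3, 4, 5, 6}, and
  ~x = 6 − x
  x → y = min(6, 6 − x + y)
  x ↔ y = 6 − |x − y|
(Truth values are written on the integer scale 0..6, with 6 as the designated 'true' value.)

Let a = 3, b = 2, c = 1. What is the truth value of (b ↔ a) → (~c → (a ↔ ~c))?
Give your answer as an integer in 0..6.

6

b ↔ a = 2 ↔ 3 = 5
~c = ~1 = 5
~c = ~1 = 5
a ↔ ~c = 3 ↔ 5 = 4
~c → (a ↔ ~c) = 5 → 4 = 5
(b ↔ a) → (~c → (a ↔ ~c)) = 5 → 5 = 6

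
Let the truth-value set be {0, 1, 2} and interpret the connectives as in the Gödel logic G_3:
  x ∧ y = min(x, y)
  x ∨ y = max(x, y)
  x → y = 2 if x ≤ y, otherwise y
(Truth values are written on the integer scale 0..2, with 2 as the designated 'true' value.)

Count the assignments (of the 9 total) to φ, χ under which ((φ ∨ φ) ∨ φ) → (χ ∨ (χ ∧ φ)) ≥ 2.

φ = 0, χ = 0 ↦ 2  ≥
φ = 0, χ = 1 ↦ 2  ≥
φ = 0, χ = 2 ↦ 2  ≥
φ = 1, χ = 0 ↦ 0  <
φ = 1, χ = 1 ↦ 2  ≥
φ = 1, χ = 2 ↦ 2  ≥
φ = 2, χ = 0 ↦ 0  <
φ = 2, χ = 1 ↦ 1  <
φ = 2, χ = 2 ↦ 2  ≥
So 6 of the 9 assignments meet the threshold.

6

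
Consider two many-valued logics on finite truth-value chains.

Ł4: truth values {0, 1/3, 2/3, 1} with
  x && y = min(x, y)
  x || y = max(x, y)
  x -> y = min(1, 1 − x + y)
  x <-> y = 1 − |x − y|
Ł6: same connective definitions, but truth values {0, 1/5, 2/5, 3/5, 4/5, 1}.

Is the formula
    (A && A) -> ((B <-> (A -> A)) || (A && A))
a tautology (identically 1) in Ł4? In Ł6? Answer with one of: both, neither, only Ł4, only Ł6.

both

In Ł4: every assignment gives 1 — tautology.
In Ł6: every assignment gives 1 — tautology.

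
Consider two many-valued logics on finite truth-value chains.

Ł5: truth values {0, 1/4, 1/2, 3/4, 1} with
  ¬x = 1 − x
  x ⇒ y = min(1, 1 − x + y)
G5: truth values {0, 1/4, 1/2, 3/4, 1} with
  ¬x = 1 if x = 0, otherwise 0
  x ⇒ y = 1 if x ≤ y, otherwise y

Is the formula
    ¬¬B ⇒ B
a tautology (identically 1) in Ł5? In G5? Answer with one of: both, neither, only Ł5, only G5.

In Ł5: every assignment gives 1 — tautology.
In G5: at B = 1/4 the value is 1/4 — not a tautology.

only Ł5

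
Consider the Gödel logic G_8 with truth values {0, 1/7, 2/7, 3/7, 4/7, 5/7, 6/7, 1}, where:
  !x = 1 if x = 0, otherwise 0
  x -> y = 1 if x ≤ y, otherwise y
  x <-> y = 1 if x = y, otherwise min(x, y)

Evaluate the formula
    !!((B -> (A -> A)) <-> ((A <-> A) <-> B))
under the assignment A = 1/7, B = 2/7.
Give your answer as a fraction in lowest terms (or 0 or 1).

A -> A = 1/7 -> 1/7 = 1
B -> (A -> A) = 2/7 -> 1 = 1
A <-> A = 1/7 <-> 1/7 = 1
(A <-> A) <-> B = 1 <-> 2/7 = 2/7
(B -> (A -> A)) <-> ((A <-> A) <-> B) = 1 <-> 2/7 = 2/7
!((B -> (A -> A)) <-> ((A <-> A) <-> B)) = !2/7 = 0
!!((B -> (A -> A)) <-> ((A <-> A) <-> B)) = !0 = 1

1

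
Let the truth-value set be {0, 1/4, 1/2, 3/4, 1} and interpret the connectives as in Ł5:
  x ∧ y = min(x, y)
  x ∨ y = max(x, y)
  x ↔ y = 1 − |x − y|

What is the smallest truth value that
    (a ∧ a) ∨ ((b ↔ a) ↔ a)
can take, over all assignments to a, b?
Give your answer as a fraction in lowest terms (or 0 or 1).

0

Take a = 0, b = 0:
a ∧ a = 0 ∧ 0 = 0
b ↔ a = 0 ↔ 0 = 1
(b ↔ a) ↔ a = 1 ↔ 0 = 0
(a ∧ a) ∨ ((b ↔ a) ↔ a) = 0 ∨ 0 = 0
No assignment yields a value below 0, so this is the minimum.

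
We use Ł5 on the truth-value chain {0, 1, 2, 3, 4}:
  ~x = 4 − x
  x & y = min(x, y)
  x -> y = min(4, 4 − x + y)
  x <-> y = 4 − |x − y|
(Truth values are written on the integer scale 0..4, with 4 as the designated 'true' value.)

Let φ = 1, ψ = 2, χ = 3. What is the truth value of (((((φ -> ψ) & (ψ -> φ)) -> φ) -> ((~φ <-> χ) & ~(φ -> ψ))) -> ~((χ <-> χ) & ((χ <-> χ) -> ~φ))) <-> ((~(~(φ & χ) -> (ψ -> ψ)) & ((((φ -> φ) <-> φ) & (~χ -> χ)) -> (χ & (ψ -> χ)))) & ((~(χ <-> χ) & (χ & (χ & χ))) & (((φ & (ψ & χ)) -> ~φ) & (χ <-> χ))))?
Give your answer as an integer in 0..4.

1

φ -> ψ = 1 -> 2 = 4
ψ -> φ = 2 -> 1 = 3
(φ -> ψ) & (ψ -> φ) = 4 & 3 = 3
((φ -> ψ) & (ψ -> φ)) -> φ = 3 -> 1 = 2
~φ = ~1 = 3
~φ <-> χ = 3 <-> 3 = 4
φ -> ψ = 1 -> 2 = 4
~(φ -> ψ) = ~4 = 0
(~φ <-> χ) & ~(φ -> ψ) = 4 & 0 = 0
(((φ -> ψ) & (ψ -> φ)) -> φ) -> ((~φ <-> χ) & ~(φ -> ψ)) = 2 -> 0 = 2
χ <-> χ = 3 <-> 3 = 4
χ <-> χ = 3 <-> 3 = 4
~φ = ~1 = 3
(χ <-> χ) -> ~φ = 4 -> 3 = 3
(χ <-> χ) & ((χ <-> χ) -> ~φ) = 4 & 3 = 3
~((χ <-> χ) & ((χ <-> χ) -> ~φ)) = ~3 = 1
((((φ -> ψ) & (ψ -> φ)) -> φ) -> ((~φ <-> χ) & ~(φ -> ψ))) -> ~((χ <-> χ) & ((χ <-> χ) -> ~φ)) = 2 -> 1 = 3
φ & χ = 1 & 3 = 1
~(φ & χ) = ~1 = 3
ψ -> ψ = 2 -> 2 = 4
~(φ & χ) -> (ψ -> ψ) = 3 -> 4 = 4
~(~(φ & χ) -> (ψ -> ψ)) = ~4 = 0
φ -> φ = 1 -> 1 = 4
(φ -> φ) <-> φ = 4 <-> 1 = 1
~χ = ~3 = 1
~χ -> χ = 1 -> 3 = 4
((φ -> φ) <-> φ) & (~χ -> χ) = 1 & 4 = 1
ψ -> χ = 2 -> 3 = 4
χ & (ψ -> χ) = 3 & 4 = 3
(((φ -> φ) <-> φ) & (~χ -> χ)) -> (χ & (ψ -> χ)) = 1 -> 3 = 4
~(~(φ & χ) -> (ψ -> ψ)) & ((((φ -> φ) <-> φ) & (~χ -> χ)) -> (χ & (ψ -> χ))) = 0 & 4 = 0
χ <-> χ = 3 <-> 3 = 4
~(χ <-> χ) = ~4 = 0
χ & χ = 3 & 3 = 3
χ & (χ & χ) = 3 & 3 = 3
~(χ <-> χ) & (χ & (χ & χ)) = 0 & 3 = 0
ψ & χ = 2 & 3 = 2
φ & (ψ & χ) = 1 & 2 = 1
~φ = ~1 = 3
(φ & (ψ & χ)) -> ~φ = 1 -> 3 = 4
χ <-> χ = 3 <-> 3 = 4
((φ & (ψ & χ)) -> ~φ) & (χ <-> χ) = 4 & 4 = 4
(~(χ <-> χ) & (χ & (χ & χ))) & (((φ & (ψ & χ)) -> ~φ) & (χ <-> χ)) = 0 & 4 = 0
(~(~(φ & χ) -> (ψ -> ψ)) & ((((φ -> φ) <-> φ) & (~χ -> χ)) -> (χ & (ψ -> χ)))) & ((~(χ <-> χ) & (χ & (χ & χ))) & (((φ & (ψ & χ)) -> ~φ) & (χ <-> χ))) = 0 & 0 = 0
(((((φ -> ψ) & (ψ -> φ)) -> φ) -> ((~φ <-> χ) & ~(φ -> ψ))) -> ~((χ <-> χ) & ((χ <-> χ) -> ~φ))) <-> ((~(~(φ & χ) -> (ψ -> ψ)) & ((((φ -> φ) <-> φ) & (~χ -> χ)) -> (χ & (ψ -> χ)))) & ((~(χ <-> χ) & (χ & (χ & χ))) & (((φ & (ψ & χ)) -> ~φ) & (χ <-> χ)))) = 3 <-> 0 = 1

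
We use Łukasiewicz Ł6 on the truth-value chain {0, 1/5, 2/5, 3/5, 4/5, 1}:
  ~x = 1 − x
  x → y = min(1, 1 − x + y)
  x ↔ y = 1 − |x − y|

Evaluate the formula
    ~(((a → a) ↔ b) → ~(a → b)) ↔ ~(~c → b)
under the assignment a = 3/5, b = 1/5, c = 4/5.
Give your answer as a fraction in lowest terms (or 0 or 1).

a → a = 3/5 → 3/5 = 1
(a → a) ↔ b = 1 ↔ 1/5 = 1/5
a → b = 3/5 → 1/5 = 3/5
~(a → b) = ~3/5 = 2/5
((a → a) ↔ b) → ~(a → b) = 1/5 → 2/5 = 1
~(((a → a) ↔ b) → ~(a → b)) = ~1 = 0
~c = ~4/5 = 1/5
~c → b = 1/5 → 1/5 = 1
~(~c → b) = ~1 = 0
~(((a → a) ↔ b) → ~(a → b)) ↔ ~(~c → b) = 0 ↔ 0 = 1

1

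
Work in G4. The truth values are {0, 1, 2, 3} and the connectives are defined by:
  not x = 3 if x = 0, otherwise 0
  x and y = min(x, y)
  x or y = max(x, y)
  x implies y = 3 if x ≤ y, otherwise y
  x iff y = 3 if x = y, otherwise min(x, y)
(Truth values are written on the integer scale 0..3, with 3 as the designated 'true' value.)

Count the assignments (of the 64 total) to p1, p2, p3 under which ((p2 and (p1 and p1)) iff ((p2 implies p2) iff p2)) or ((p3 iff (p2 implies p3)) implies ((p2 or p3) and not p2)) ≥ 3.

40

value 3: 40 assignments (counts)
value 2: 4 assignments
value 1: 8 assignments
value 0: 12 assignments
So 40 of the 64 assignments meet the threshold.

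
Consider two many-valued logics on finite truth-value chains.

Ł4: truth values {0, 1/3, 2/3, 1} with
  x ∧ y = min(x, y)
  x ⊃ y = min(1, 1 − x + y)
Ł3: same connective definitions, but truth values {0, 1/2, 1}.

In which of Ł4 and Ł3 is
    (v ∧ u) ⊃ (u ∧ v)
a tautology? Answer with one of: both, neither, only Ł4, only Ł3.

In Ł4: every assignment gives 1 — tautology.
In Ł3: every assignment gives 1 — tautology.

both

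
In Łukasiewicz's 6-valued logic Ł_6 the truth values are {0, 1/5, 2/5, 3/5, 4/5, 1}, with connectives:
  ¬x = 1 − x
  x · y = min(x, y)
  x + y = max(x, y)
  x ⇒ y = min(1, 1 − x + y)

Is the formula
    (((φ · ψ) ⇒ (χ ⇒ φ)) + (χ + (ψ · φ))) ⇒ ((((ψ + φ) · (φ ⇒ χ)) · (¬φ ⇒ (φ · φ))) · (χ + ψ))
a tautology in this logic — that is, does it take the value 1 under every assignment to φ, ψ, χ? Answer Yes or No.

Counterexample: take φ = 0, ψ = 0, χ = 0.
φ · ψ = 0 · 0 = 0
χ ⇒ φ = 0 ⇒ 0 = 1
(φ · ψ) ⇒ (χ ⇒ φ) = 0 ⇒ 1 = 1
ψ · φ = 0 · 0 = 0
χ + (ψ · φ) = 0 + 0 = 0
((φ · ψ) ⇒ (χ ⇒ φ)) + (χ + (ψ · φ)) = 1 + 0 = 1
ψ + φ = 0 + 0 = 0
φ ⇒ χ = 0 ⇒ 0 = 1
(ψ + φ) · (φ ⇒ χ) = 0 · 1 = 0
¬φ = ¬0 = 1
φ · φ = 0 · 0 = 0
¬φ ⇒ (φ · φ) = 1 ⇒ 0 = 0
((ψ + φ) · (φ ⇒ χ)) · (¬φ ⇒ (φ · φ)) = 0 · 0 = 0
χ + ψ = 0 + 0 = 0
(((ψ + φ) · (φ ⇒ χ)) · (¬φ ⇒ (φ · φ))) · (χ + ψ) = 0 · 0 = 0
(((φ · ψ) ⇒ (χ ⇒ φ)) + (χ + (ψ · φ))) ⇒ ((((ψ + φ) · (φ ⇒ χ)) · (¬φ ⇒ (φ · φ))) · (χ + ψ)) = 1 ⇒ 0 = 0
This gives 0 ≠ 1.

No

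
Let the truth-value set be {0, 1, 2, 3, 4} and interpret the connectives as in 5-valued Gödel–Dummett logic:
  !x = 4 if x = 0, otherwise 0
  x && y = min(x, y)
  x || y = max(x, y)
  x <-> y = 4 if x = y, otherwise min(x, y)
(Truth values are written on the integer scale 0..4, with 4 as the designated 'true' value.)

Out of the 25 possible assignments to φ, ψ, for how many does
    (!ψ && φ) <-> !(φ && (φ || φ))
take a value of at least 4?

value 4: 16 assignments (counts)
value 0: 9 assignments
So 16 of the 25 assignments meet the threshold.

16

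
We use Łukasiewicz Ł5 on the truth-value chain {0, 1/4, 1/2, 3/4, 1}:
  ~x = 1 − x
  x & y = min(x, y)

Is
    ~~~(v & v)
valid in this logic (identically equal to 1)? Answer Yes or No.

Counterexample: take v = 1/4.
v & v = 1/4 & 1/4 = 1/4
~(v & v) = ~1/4 = 3/4
~~(v & v) = ~3/4 = 1/4
~~~(v & v) = ~1/4 = 3/4
This gives 3/4 ≠ 1.

No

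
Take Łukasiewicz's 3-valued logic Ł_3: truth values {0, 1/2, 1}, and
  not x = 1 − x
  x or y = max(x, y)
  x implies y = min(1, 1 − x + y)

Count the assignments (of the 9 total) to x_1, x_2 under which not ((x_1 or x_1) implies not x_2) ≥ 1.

x_1 = 0, x_2 = 0 ↦ 0  <
x_1 = 0, x_2 = 1/2 ↦ 0  <
x_1 = 0, x_2 = 1 ↦ 0  <
x_1 = 1/2, x_2 = 0 ↦ 0  <
x_1 = 1/2, x_2 = 1/2 ↦ 0  <
x_1 = 1/2, x_2 = 1 ↦ 1/2  <
x_1 = 1, x_2 = 0 ↦ 0  <
x_1 = 1, x_2 = 1/2 ↦ 1/2  <
x_1 = 1, x_2 = 1 ↦ 1  ≥
So 1 of the 9 assignments meets the threshold.

1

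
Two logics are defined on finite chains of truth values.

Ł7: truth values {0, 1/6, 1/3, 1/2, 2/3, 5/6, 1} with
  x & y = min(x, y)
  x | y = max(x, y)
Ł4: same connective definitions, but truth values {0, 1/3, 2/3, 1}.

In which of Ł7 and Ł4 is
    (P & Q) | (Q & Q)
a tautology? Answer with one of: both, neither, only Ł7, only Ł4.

In Ł7: at P = 0, Q = 0 the value is 0 — not a tautology.
In Ł4: at P = 0, Q = 0 the value is 0 — not a tautology.

neither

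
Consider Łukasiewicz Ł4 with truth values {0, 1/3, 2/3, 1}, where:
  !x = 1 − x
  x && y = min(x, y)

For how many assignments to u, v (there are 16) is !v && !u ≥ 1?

u = 0, v = 0 ↦ 1  ≥
u = 0, v = 1/3 ↦ 2/3  <
u = 0, v = 2/3 ↦ 1/3  <
u = 0, v = 1 ↦ 0  <
u = 1/3, v = 0 ↦ 2/3  <
u = 1/3, v = 1/3 ↦ 2/3  <
u = 1/3, v = 2/3 ↦ 1/3  <
u = 1/3, v = 1 ↦ 0  <
u = 2/3, v = 0 ↦ 1/3  <
u = 2/3, v = 1/3 ↦ 1/3  <
u = 2/3, v = 2/3 ↦ 1/3  <
u = 2/3, v = 1 ↦ 0  <
u = 1, v = 0 ↦ 0  <
u = 1, v = 1/3 ↦ 0  <
u = 1, v = 2/3 ↦ 0  <
u = 1, v = 1 ↦ 0  <
So 1 of the 16 assignments meets the threshold.

1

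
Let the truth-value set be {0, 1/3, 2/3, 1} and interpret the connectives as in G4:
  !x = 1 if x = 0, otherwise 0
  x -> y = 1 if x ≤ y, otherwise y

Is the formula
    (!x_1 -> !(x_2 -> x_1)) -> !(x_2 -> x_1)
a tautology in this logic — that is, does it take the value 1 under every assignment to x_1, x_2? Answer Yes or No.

Counterexample: take x_1 = 1/3, x_2 = 0.
!x_1 = !1/3 = 0
x_2 -> x_1 = 0 -> 1/3 = 1
!(x_2 -> x_1) = !1 = 0
!x_1 -> !(x_2 -> x_1) = 0 -> 0 = 1
(!x_1 -> !(x_2 -> x_1)) -> !(x_2 -> x_1) = 1 -> 0 = 0
This gives 0 ≠ 1.

No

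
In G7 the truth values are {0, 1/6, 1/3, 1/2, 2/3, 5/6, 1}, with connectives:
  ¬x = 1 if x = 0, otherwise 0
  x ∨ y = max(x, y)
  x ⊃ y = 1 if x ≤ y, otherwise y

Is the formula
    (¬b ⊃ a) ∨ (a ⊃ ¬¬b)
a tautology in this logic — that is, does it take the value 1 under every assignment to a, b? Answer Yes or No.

Counterexample: take a = 1/6, b = 0.
¬b = ¬0 = 1
¬b ⊃ a = 1 ⊃ 1/6 = 1/6
¬b = ¬0 = 1
¬¬b = ¬1 = 0
a ⊃ ¬¬b = 1/6 ⊃ 0 = 0
(¬b ⊃ a) ∨ (a ⊃ ¬¬b) = 1/6 ∨ 0 = 1/6
This gives 1/6 ≠ 1.

No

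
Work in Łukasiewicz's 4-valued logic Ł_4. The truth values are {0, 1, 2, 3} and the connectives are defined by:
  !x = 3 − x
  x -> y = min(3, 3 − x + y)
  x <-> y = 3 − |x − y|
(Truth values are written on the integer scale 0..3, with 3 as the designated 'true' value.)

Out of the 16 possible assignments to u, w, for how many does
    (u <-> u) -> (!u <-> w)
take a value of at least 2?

10

u = 0, w = 0 ↦ 0  <
u = 0, w = 1 ↦ 1  <
u = 0, w = 2 ↦ 2  ≥
u = 0, w = 3 ↦ 3  ≥
u = 1, w = 0 ↦ 1  <
u = 1, w = 1 ↦ 2  ≥
u = 1, w = 2 ↦ 3  ≥
u = 1, w = 3 ↦ 2  ≥
u = 2, w = 0 ↦ 2  ≥
u = 2, w = 1 ↦ 3  ≥
u = 2, w = 2 ↦ 2  ≥
u = 2, w = 3 ↦ 1  <
u = 3, w = 0 ↦ 3  ≥
u = 3, w = 1 ↦ 2  ≥
u = 3, w = 2 ↦ 1  <
u = 3, w = 3 ↦ 0  <
So 10 of the 16 assignments meet the threshold.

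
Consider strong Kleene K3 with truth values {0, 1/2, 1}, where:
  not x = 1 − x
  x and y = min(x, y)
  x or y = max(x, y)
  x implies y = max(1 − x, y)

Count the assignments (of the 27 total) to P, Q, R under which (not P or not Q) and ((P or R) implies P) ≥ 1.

6

value 1: 6 assignments (counts)
value 1/2: 15 assignments
value 0: 6 assignments
So 6 of the 27 assignments meet the threshold.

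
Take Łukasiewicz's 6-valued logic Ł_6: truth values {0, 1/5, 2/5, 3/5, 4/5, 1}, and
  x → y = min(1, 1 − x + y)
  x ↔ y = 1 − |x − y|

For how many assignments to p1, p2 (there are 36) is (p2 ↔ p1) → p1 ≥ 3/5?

value 1: 17 assignments (counts)
value 4/5: 7 assignments (counts)
value 3/5: 5 assignments (counts)
value 2/5: 4 assignments
value 1/5: 2 assignments
value 0: 1 assignment
So 29 of the 36 assignments meet the threshold.

29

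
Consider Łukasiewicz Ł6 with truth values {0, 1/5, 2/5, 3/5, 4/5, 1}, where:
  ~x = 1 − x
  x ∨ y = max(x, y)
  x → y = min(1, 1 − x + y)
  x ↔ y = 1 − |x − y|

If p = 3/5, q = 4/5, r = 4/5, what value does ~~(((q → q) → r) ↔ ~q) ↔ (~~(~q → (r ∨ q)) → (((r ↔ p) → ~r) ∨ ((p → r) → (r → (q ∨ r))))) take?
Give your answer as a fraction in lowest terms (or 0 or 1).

q → q = 4/5 → 4/5 = 1
(q → q) → r = 1 → 4/5 = 4/5
~q = ~4/5 = 1/5
((q → q) → r) ↔ ~q = 4/5 ↔ 1/5 = 2/5
~(((q → q) → r) ↔ ~q) = ~2/5 = 3/5
~~(((q → q) → r) ↔ ~q) = ~3/5 = 2/5
~q = ~4/5 = 1/5
r ∨ q = 4/5 ∨ 4/5 = 4/5
~q → (r ∨ q) = 1/5 → 4/5 = 1
~(~q → (r ∨ q)) = ~1 = 0
~~(~q → (r ∨ q)) = ~0 = 1
r ↔ p = 4/5 ↔ 3/5 = 4/5
~r = ~4/5 = 1/5
(r ↔ p) → ~r = 4/5 → 1/5 = 2/5
p → r = 3/5 → 4/5 = 1
q ∨ r = 4/5 ∨ 4/5 = 4/5
r → (q ∨ r) = 4/5 → 4/5 = 1
(p → r) → (r → (q ∨ r)) = 1 → 1 = 1
((r ↔ p) → ~r) ∨ ((p → r) → (r → (q ∨ r))) = 2/5 ∨ 1 = 1
~~(~q → (r ∨ q)) → (((r ↔ p) → ~r) ∨ ((p → r) → (r → (q ∨ r)))) = 1 → 1 = 1
~~(((q → q) → r) ↔ ~q) ↔ (~~(~q → (r ∨ q)) → (((r ↔ p) → ~r) ∨ ((p → r) → (r → (q ∨ r))))) = 2/5 ↔ 1 = 2/5

2/5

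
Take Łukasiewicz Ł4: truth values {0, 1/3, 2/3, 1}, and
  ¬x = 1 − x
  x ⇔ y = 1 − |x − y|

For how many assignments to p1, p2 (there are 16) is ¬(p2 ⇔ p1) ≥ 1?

2

p1 = 0, p2 = 0 ↦ 0  <
p1 = 0, p2 = 1/3 ↦ 1/3  <
p1 = 0, p2 = 2/3 ↦ 2/3  <
p1 = 0, p2 = 1 ↦ 1  ≥
p1 = 1/3, p2 = 0 ↦ 1/3  <
p1 = 1/3, p2 = 1/3 ↦ 0  <
p1 = 1/3, p2 = 2/3 ↦ 1/3  <
p1 = 1/3, p2 = 1 ↦ 2/3  <
p1 = 2/3, p2 = 0 ↦ 2/3  <
p1 = 2/3, p2 = 1/3 ↦ 1/3  <
p1 = 2/3, p2 = 2/3 ↦ 0  <
p1 = 2/3, p2 = 1 ↦ 1/3  <
p1 = 1, p2 = 0 ↦ 1  ≥
p1 = 1, p2 = 1/3 ↦ 2/3  <
p1 = 1, p2 = 2/3 ↦ 1/3  <
p1 = 1, p2 = 1 ↦ 0  <
So 2 of the 16 assignments meet the threshold.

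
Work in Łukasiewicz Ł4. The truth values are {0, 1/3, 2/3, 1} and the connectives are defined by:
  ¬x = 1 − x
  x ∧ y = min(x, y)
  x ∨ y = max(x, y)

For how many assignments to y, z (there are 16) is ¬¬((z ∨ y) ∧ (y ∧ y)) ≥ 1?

y = 0, z = 0 ↦ 0  <
y = 0, z = 1/3 ↦ 0  <
y = 0, z = 2/3 ↦ 0  <
y = 0, z = 1 ↦ 0  <
y = 1/3, z = 0 ↦ 1/3  <
y = 1/3, z = 1/3 ↦ 1/3  <
y = 1/3, z = 2/3 ↦ 1/3  <
y = 1/3, z = 1 ↦ 1/3  <
y = 2/3, z = 0 ↦ 2/3  <
y = 2/3, z = 1/3 ↦ 2/3  <
y = 2/3, z = 2/3 ↦ 2/3  <
y = 2/3, z = 1 ↦ 2/3  <
y = 1, z = 0 ↦ 1  ≥
y = 1, z = 1/3 ↦ 1  ≥
y = 1, z = 2/3 ↦ 1  ≥
y = 1, z = 1 ↦ 1  ≥
So 4 of the 16 assignments meet the threshold.

4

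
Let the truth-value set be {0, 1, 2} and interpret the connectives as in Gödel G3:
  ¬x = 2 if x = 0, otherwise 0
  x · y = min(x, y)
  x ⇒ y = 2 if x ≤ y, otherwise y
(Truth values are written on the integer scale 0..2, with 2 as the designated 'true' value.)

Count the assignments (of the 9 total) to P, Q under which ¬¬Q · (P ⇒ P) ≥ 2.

6

P = 0, Q = 0 ↦ 0  <
P = 0, Q = 1 ↦ 2  ≥
P = 0, Q = 2 ↦ 2  ≥
P = 1, Q = 0 ↦ 0  <
P = 1, Q = 1 ↦ 2  ≥
P = 1, Q = 2 ↦ 2  ≥
P = 2, Q = 0 ↦ 0  <
P = 2, Q = 1 ↦ 2  ≥
P = 2, Q = 2 ↦ 2  ≥
So 6 of the 9 assignments meet the threshold.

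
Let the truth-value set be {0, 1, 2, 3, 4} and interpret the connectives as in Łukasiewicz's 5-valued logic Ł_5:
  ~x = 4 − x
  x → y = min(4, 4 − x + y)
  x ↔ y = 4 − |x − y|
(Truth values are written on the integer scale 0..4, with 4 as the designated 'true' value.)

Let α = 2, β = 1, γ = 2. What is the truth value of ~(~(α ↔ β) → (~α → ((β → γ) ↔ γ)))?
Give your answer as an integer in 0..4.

0

α ↔ β = 2 ↔ 1 = 3
~(α ↔ β) = ~3 = 1
~α = ~2 = 2
β → γ = 1 → 2 = 4
(β → γ) ↔ γ = 4 ↔ 2 = 2
~α → ((β → γ) ↔ γ) = 2 → 2 = 4
~(α ↔ β) → (~α → ((β → γ) ↔ γ)) = 1 → 4 = 4
~(~(α ↔ β) → (~α → ((β → γ) ↔ γ))) = ~4 = 0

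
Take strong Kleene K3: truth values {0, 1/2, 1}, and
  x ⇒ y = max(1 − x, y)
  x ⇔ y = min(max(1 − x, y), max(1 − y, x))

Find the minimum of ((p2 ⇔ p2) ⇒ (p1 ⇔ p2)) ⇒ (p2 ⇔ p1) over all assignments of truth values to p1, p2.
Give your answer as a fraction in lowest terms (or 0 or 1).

Take p1 = 0, p2 = 1/2:
p2 ⇔ p2 = 1/2 ⇔ 1/2 = 1/2
p1 ⇔ p2 = 0 ⇔ 1/2 = 1/2
(p2 ⇔ p2) ⇒ (p1 ⇔ p2) = 1/2 ⇒ 1/2 = 1/2
p2 ⇔ p1 = 1/2 ⇔ 0 = 1/2
((p2 ⇔ p2) ⇒ (p1 ⇔ p2)) ⇒ (p2 ⇔ p1) = 1/2 ⇒ 1/2 = 1/2
No assignment yields a value below 1/2, so this is the minimum.

1/2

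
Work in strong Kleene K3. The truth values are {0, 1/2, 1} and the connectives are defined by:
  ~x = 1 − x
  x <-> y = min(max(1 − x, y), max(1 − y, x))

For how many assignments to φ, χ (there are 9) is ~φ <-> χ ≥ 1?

2

φ = 0, χ = 0 ↦ 0  <
φ = 0, χ = 1/2 ↦ 1/2  <
φ = 0, χ = 1 ↦ 1  ≥
φ = 1/2, χ = 0 ↦ 1/2  <
φ = 1/2, χ = 1/2 ↦ 1/2  <
φ = 1/2, χ = 1 ↦ 1/2  <
φ = 1, χ = 0 ↦ 1  ≥
φ = 1, χ = 1/2 ↦ 1/2  <
φ = 1, χ = 1 ↦ 0  <
So 2 of the 9 assignments meet the threshold.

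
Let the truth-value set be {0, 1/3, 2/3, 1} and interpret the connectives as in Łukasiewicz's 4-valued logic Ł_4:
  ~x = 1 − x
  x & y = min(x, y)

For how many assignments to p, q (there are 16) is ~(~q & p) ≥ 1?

7

p = 0, q = 0 ↦ 1  ≥
p = 0, q = 1/3 ↦ 1  ≥
p = 0, q = 2/3 ↦ 1  ≥
p = 0, q = 1 ↦ 1  ≥
p = 1/3, q = 0 ↦ 2/3  <
p = 1/3, q = 1/3 ↦ 2/3  <
p = 1/3, q = 2/3 ↦ 2/3  <
p = 1/3, q = 1 ↦ 1  ≥
p = 2/3, q = 0 ↦ 1/3  <
p = 2/3, q = 1/3 ↦ 1/3  <
p = 2/3, q = 2/3 ↦ 2/3  <
p = 2/3, q = 1 ↦ 1  ≥
p = 1, q = 0 ↦ 0  <
p = 1, q = 1/3 ↦ 1/3  <
p = 1, q = 2/3 ↦ 2/3  <
p = 1, q = 1 ↦ 1  ≥
So 7 of the 16 assignments meet the threshold.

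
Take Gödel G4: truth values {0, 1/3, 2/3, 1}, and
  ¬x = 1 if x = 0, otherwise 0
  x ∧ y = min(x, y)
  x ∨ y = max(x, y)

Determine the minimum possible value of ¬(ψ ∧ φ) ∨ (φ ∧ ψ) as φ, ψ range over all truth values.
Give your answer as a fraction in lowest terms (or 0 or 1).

Take φ = 1/3, ψ = 1/3:
ψ ∧ φ = 1/3 ∧ 1/3 = 1/3
¬(ψ ∧ φ) = ¬1/3 = 0
φ ∧ ψ = 1/3 ∧ 1/3 = 1/3
¬(ψ ∧ φ) ∨ (φ ∧ ψ) = 0 ∨ 1/3 = 1/3
No assignment yields a value below 1/3, so this is the minimum.

1/3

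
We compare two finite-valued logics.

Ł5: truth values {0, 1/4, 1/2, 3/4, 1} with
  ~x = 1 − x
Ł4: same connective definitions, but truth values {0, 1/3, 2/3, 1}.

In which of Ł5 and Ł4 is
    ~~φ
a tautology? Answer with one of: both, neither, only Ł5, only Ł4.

neither

In Ł5: at φ = 0 the value is 0 — not a tautology.
In Ł4: at φ = 0 the value is 0 — not a tautology.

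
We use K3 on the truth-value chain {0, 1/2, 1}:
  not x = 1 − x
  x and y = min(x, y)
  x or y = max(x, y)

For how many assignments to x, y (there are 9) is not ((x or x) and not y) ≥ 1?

x = 0, y = 0 ↦ 1  ≥
x = 0, y = 1/2 ↦ 1  ≥
x = 0, y = 1 ↦ 1  ≥
x = 1/2, y = 0 ↦ 1/2  <
x = 1/2, y = 1/2 ↦ 1/2  <
x = 1/2, y = 1 ↦ 1  ≥
x = 1, y = 0 ↦ 0  <
x = 1, y = 1/2 ↦ 1/2  <
x = 1, y = 1 ↦ 1  ≥
So 5 of the 9 assignments meet the threshold.

5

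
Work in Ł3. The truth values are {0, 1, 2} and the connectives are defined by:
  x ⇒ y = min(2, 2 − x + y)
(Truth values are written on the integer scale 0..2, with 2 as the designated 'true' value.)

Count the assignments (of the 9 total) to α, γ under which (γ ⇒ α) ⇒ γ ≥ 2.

α = 0, γ = 0 ↦ 0  <
α = 0, γ = 1 ↦ 2  ≥
α = 0, γ = 2 ↦ 2  ≥
α = 1, γ = 0 ↦ 0  <
α = 1, γ = 1 ↦ 1  <
α = 1, γ = 2 ↦ 2  ≥
α = 2, γ = 0 ↦ 0  <
α = 2, γ = 1 ↦ 1  <
α = 2, γ = 2 ↦ 2  ≥
So 4 of the 9 assignments meet the threshold.

4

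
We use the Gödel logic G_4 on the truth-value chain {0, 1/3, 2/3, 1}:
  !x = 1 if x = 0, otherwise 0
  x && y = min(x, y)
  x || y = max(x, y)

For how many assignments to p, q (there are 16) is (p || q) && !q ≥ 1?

p = 0, q = 0 ↦ 0  <
p = 0, q = 1/3 ↦ 0  <
p = 0, q = 2/3 ↦ 0  <
p = 0, q = 1 ↦ 0  <
p = 1/3, q = 0 ↦ 1/3  <
p = 1/3, q = 1/3 ↦ 0  <
p = 1/3, q = 2/3 ↦ 0  <
p = 1/3, q = 1 ↦ 0  <
p = 2/3, q = 0 ↦ 2/3  <
p = 2/3, q = 1/3 ↦ 0  <
p = 2/3, q = 2/3 ↦ 0  <
p = 2/3, q = 1 ↦ 0  <
p = 1, q = 0 ↦ 1  ≥
p = 1, q = 1/3 ↦ 0  <
p = 1, q = 2/3 ↦ 0  <
p = 1, q = 1 ↦ 0  <
So 1 of the 16 assignments meets the threshold.

1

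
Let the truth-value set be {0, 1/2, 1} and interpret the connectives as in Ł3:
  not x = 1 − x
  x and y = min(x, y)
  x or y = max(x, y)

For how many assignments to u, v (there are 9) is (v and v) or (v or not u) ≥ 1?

5

u = 0, v = 0 ↦ 1  ≥
u = 0, v = 1/2 ↦ 1  ≥
u = 0, v = 1 ↦ 1  ≥
u = 1/2, v = 0 ↦ 1/2  <
u = 1/2, v = 1/2 ↦ 1/2  <
u = 1/2, v = 1 ↦ 1  ≥
u = 1, v = 0 ↦ 0  <
u = 1, v = 1/2 ↦ 1/2  <
u = 1, v = 1 ↦ 1  ≥
So 5 of the 9 assignments meet the threshold.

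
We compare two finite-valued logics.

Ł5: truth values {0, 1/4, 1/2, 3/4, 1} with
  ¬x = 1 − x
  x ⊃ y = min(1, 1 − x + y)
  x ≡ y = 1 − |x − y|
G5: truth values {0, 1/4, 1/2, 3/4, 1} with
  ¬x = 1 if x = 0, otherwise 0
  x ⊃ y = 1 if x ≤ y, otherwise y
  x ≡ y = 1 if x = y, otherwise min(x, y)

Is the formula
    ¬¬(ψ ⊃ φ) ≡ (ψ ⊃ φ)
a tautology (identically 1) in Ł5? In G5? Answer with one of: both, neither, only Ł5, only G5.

only Ł5

In Ł5: every assignment gives 1 — tautology.
In G5: at φ = 1/4, ψ = 1/2 the value is 1/4 — not a tautology.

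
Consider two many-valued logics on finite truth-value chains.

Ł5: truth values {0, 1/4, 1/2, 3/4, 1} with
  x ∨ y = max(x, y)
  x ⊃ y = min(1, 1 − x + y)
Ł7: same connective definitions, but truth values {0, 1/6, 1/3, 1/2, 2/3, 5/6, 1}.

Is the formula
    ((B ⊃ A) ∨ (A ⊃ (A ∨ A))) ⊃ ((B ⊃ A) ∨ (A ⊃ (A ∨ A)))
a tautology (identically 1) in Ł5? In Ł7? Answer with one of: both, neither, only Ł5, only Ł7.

In Ł5: every assignment gives 1 — tautology.
In Ł7: every assignment gives 1 — tautology.

both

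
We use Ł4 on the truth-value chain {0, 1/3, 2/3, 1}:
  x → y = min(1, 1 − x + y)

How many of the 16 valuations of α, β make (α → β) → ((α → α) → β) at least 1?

7

α = 0, β = 0 ↦ 0  <
α = 0, β = 1/3 ↦ 1/3  <
α = 0, β = 2/3 ↦ 2/3  <
α = 0, β = 1 ↦ 1  ≥
α = 1/3, β = 0 ↦ 1/3  <
α = 1/3, β = 1/3 ↦ 1/3  <
α = 1/3, β = 2/3 ↦ 2/3  <
α = 1/3, β = 1 ↦ 1  ≥
α = 2/3, β = 0 ↦ 2/3  <
α = 2/3, β = 1/3 ↦ 2/3  <
α = 2/3, β = 2/3 ↦ 2/3  <
α = 2/3, β = 1 ↦ 1  ≥
α = 1, β = 0 ↦ 1  ≥
α = 1, β = 1/3 ↦ 1  ≥
α = 1, β = 2/3 ↦ 1  ≥
α = 1, β = 1 ↦ 1  ≥
So 7 of the 16 assignments meet the threshold.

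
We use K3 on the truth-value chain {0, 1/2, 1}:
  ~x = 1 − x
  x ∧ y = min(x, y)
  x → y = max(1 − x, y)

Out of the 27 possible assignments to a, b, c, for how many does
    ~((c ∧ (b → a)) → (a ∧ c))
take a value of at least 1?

1

value 1: 1 assignment (counts)
value 1/2: 12 assignments
value 0: 14 assignments
So 1 of the 27 assignments meets the threshold.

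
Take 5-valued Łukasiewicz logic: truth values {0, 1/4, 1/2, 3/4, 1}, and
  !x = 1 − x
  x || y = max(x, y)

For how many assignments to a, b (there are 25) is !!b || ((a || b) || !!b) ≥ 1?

value 1: 9 assignments (counts)
value 3/4: 7 assignments
value 1/2: 5 assignments
value 1/4: 3 assignments
value 0: 1 assignment
So 9 of the 25 assignments meet the threshold.

9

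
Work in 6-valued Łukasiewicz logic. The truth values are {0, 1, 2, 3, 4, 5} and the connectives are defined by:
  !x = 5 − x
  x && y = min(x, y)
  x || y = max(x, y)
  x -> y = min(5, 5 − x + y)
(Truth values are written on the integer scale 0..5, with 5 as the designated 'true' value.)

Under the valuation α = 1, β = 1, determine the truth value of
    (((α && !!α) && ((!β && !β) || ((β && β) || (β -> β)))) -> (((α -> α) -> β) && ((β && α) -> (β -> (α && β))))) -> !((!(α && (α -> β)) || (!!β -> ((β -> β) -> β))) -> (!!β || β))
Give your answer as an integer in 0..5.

!α = !1 = 4
!!α = !4 = 1
α && !!α = 1 && 1 = 1
!β = !1 = 4
!β = !1 = 4
!β && !β = 4 && 4 = 4
β && β = 1 && 1 = 1
β -> β = 1 -> 1 = 5
(β && β) || (β -> β) = 1 || 5 = 5
(!β && !β) || ((β && β) || (β -> β)) = 4 || 5 = 5
(α && !!α) && ((!β && !β) || ((β && β) || (β -> β))) = 1 && 5 = 1
α -> α = 1 -> 1 = 5
(α -> α) -> β = 5 -> 1 = 1
β && α = 1 && 1 = 1
α && β = 1 && 1 = 1
β -> (α && β) = 1 -> 1 = 5
(β && α) -> (β -> (α && β)) = 1 -> 5 = 5
((α -> α) -> β) && ((β && α) -> (β -> (α && β))) = 1 && 5 = 1
((α && !!α) && ((!β && !β) || ((β && β) || (β -> β)))) -> (((α -> α) -> β) && ((β && α) -> (β -> (α && β)))) = 1 -> 1 = 5
α -> β = 1 -> 1 = 5
α && (α -> β) = 1 && 5 = 1
!(α && (α -> β)) = !1 = 4
!β = !1 = 4
!!β = !4 = 1
β -> β = 1 -> 1 = 5
(β -> β) -> β = 5 -> 1 = 1
!!β -> ((β -> β) -> β) = 1 -> 1 = 5
!(α && (α -> β)) || (!!β -> ((β -> β) -> β)) = 4 || 5 = 5
!β = !1 = 4
!!β = !4 = 1
!!β || β = 1 || 1 = 1
(!(α && (α -> β)) || (!!β -> ((β -> β) -> β))) -> (!!β || β) = 5 -> 1 = 1
!((!(α && (α -> β)) || (!!β -> ((β -> β) -> β))) -> (!!β || β)) = !1 = 4
(((α && !!α) && ((!β && !β) || ((β && β) || (β -> β)))) -> (((α -> α) -> β) && ((β && α) -> (β -> (α && β))))) -> !((!(α && (α -> β)) || (!!β -> ((β -> β) -> β))) -> (!!β || β)) = 5 -> 4 = 4

4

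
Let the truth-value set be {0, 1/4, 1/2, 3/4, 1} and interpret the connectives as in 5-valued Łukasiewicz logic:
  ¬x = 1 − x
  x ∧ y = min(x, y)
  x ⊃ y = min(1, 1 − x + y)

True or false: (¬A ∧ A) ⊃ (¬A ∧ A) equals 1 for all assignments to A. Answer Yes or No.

A = 0 ↦ 1
A = 1/4 ↦ 1
A = 1/2 ↦ 1
A = 3/4 ↦ 1
A = 1 ↦ 1
Every assignment gives a value ≥ 1.

Yes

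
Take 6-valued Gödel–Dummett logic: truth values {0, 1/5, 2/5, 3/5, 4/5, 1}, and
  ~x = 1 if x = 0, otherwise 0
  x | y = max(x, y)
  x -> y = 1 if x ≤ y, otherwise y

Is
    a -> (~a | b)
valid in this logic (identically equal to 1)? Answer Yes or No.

No

Counterexample: take a = 1/5, b = 0.
~a = ~1/5 = 0
~a | b = 0 | 0 = 0
a -> (~a | b) = 1/5 -> 0 = 0
This gives 0 ≠ 1.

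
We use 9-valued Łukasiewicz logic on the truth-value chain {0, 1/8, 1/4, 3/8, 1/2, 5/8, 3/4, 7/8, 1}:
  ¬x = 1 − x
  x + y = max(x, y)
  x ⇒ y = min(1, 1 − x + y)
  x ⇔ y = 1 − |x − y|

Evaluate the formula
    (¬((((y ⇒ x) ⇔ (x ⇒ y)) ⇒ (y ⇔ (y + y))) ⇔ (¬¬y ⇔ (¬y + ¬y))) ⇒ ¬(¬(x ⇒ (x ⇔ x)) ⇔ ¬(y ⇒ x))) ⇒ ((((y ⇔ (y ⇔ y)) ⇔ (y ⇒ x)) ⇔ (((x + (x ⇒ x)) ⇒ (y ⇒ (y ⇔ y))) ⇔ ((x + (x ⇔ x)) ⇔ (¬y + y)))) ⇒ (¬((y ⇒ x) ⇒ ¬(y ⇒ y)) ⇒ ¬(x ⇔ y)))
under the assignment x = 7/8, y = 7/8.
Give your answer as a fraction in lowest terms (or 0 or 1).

3/4

y ⇒ x = 7/8 ⇒ 7/8 = 1
x ⇒ y = 7/8 ⇒ 7/8 = 1
(y ⇒ x) ⇔ (x ⇒ y) = 1 ⇔ 1 = 1
y + y = 7/8 + 7/8 = 7/8
y ⇔ (y + y) = 7/8 ⇔ 7/8 = 1
((y ⇒ x) ⇔ (x ⇒ y)) ⇒ (y ⇔ (y + y)) = 1 ⇒ 1 = 1
¬y = ¬7/8 = 1/8
¬¬y = ¬1/8 = 7/8
¬y = ¬7/8 = 1/8
¬y = ¬7/8 = 1/8
¬y + ¬y = 1/8 + 1/8 = 1/8
¬¬y ⇔ (¬y + ¬y) = 7/8 ⇔ 1/8 = 1/4
(((y ⇒ x) ⇔ (x ⇒ y)) ⇒ (y ⇔ (y + y))) ⇔ (¬¬y ⇔ (¬y + ¬y)) = 1 ⇔ 1/4 = 1/4
¬((((y ⇒ x) ⇔ (x ⇒ y)) ⇒ (y ⇔ (y + y))) ⇔ (¬¬y ⇔ (¬y + ¬y))) = ¬1/4 = 3/4
x ⇔ x = 7/8 ⇔ 7/8 = 1
x ⇒ (x ⇔ x) = 7/8 ⇒ 1 = 1
¬(x ⇒ (x ⇔ x)) = ¬1 = 0
y ⇒ x = 7/8 ⇒ 7/8 = 1
¬(y ⇒ x) = ¬1 = 0
¬(x ⇒ (x ⇔ x)) ⇔ ¬(y ⇒ x) = 0 ⇔ 0 = 1
¬(¬(x ⇒ (x ⇔ x)) ⇔ ¬(y ⇒ x)) = ¬1 = 0
¬((((y ⇒ x) ⇔ (x ⇒ y)) ⇒ (y ⇔ (y + y))) ⇔ (¬¬y ⇔ (¬y + ¬y))) ⇒ ¬(¬(x ⇒ (x ⇔ x)) ⇔ ¬(y ⇒ x)) = 3/4 ⇒ 0 = 1/4
y ⇔ y = 7/8 ⇔ 7/8 = 1
y ⇔ (y ⇔ y) = 7/8 ⇔ 1 = 7/8
y ⇒ x = 7/8 ⇒ 7/8 = 1
(y ⇔ (y ⇔ y)) ⇔ (y ⇒ x) = 7/8 ⇔ 1 = 7/8
x ⇒ x = 7/8 ⇒ 7/8 = 1
x + (x ⇒ x) = 7/8 + 1 = 1
y ⇔ y = 7/8 ⇔ 7/8 = 1
y ⇒ (y ⇔ y) = 7/8 ⇒ 1 = 1
(x + (x ⇒ x)) ⇒ (y ⇒ (y ⇔ y)) = 1 ⇒ 1 = 1
x ⇔ x = 7/8 ⇔ 7/8 = 1
x + (x ⇔ x) = 7/8 + 1 = 1
¬y = ¬7/8 = 1/8
¬y + y = 1/8 + 7/8 = 7/8
(x + (x ⇔ x)) ⇔ (¬y + y) = 1 ⇔ 7/8 = 7/8
((x + (x ⇒ x)) ⇒ (y ⇒ (y ⇔ y))) ⇔ ((x + (x ⇔ x)) ⇔ (¬y + y)) = 1 ⇔ 7/8 = 7/8
((y ⇔ (y ⇔ y)) ⇔ (y ⇒ x)) ⇔ (((x + (x ⇒ x)) ⇒ (y ⇒ (y ⇔ y))) ⇔ ((x + (x ⇔ x)) ⇔ (¬y + y))) = 7/8 ⇔ 7/8 = 1
y ⇒ x = 7/8 ⇒ 7/8 = 1
y ⇒ y = 7/8 ⇒ 7/8 = 1
¬(y ⇒ y) = ¬1 = 0
(y ⇒ x) ⇒ ¬(y ⇒ y) = 1 ⇒ 0 = 0
¬((y ⇒ x) ⇒ ¬(y ⇒ y)) = ¬0 = 1
x ⇔ y = 7/8 ⇔ 7/8 = 1
¬(x ⇔ y) = ¬1 = 0
¬((y ⇒ x) ⇒ ¬(y ⇒ y)) ⇒ ¬(x ⇔ y) = 1 ⇒ 0 = 0
(((y ⇔ (y ⇔ y)) ⇔ (y ⇒ x)) ⇔ (((x + (x ⇒ x)) ⇒ (y ⇒ (y ⇔ y))) ⇔ ((x + (x ⇔ x)) ⇔ (¬y + y)))) ⇒ (¬((y ⇒ x) ⇒ ¬(y ⇒ y)) ⇒ ¬(x ⇔ y)) = 1 ⇒ 0 = 0
(¬((((y ⇒ x) ⇔ (x ⇒ y)) ⇒ (y ⇔ (y + y))) ⇔ (¬¬y ⇔ (¬y + ¬y))) ⇒ ¬(¬(x ⇒ (x ⇔ x)) ⇔ ¬(y ⇒ x))) ⇒ ((((y ⇔ (y ⇔ y)) ⇔ (y ⇒ x)) ⇔ (((x + (x ⇒ x)) ⇒ (y ⇒ (y ⇔ y))) ⇔ ((x + (x ⇔ x)) ⇔ (¬y + y)))) ⇒ (¬((y ⇒ x) ⇒ ¬(y ⇒ y)) ⇒ ¬(x ⇔ y))) = 1/4 ⇒ 0 = 3/4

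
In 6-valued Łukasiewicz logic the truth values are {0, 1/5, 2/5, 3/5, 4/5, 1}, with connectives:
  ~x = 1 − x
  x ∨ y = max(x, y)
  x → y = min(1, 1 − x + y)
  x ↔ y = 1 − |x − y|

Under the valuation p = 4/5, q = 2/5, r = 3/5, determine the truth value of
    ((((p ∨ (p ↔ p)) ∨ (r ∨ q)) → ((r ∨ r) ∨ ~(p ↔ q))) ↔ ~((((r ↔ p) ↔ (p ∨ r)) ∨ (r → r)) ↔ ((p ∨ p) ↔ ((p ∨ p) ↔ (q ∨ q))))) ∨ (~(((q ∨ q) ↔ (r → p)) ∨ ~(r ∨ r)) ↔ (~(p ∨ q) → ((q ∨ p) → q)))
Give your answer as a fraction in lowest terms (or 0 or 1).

p ↔ p = 4/5 ↔ 4/5 = 1
p ∨ (p ↔ p) = 4/5 ∨ 1 = 1
r ∨ q = 3/5 ∨ 2/5 = 3/5
(p ∨ (p ↔ p)) ∨ (r ∨ q) = 1 ∨ 3/5 = 1
r ∨ r = 3/5 ∨ 3/5 = 3/5
p ↔ q = 4/5 ↔ 2/5 = 3/5
~(p ↔ q) = ~3/5 = 2/5
(r ∨ r) ∨ ~(p ↔ q) = 3/5 ∨ 2/5 = 3/5
((p ∨ (p ↔ p)) ∨ (r ∨ q)) → ((r ∨ r) ∨ ~(p ↔ q)) = 1 → 3/5 = 3/5
r ↔ p = 3/5 ↔ 4/5 = 4/5
p ∨ r = 4/5 ∨ 3/5 = 4/5
(r ↔ p) ↔ (p ∨ r) = 4/5 ↔ 4/5 = 1
r → r = 3/5 → 3/5 = 1
((r ↔ p) ↔ (p ∨ r)) ∨ (r → r) = 1 ∨ 1 = 1
p ∨ p = 4/5 ∨ 4/5 = 4/5
p ∨ p = 4/5 ∨ 4/5 = 4/5
q ∨ q = 2/5 ∨ 2/5 = 2/5
(p ∨ p) ↔ (q ∨ q) = 4/5 ↔ 2/5 = 3/5
(p ∨ p) ↔ ((p ∨ p) ↔ (q ∨ q)) = 4/5 ↔ 3/5 = 4/5
(((r ↔ p) ↔ (p ∨ r)) ∨ (r → r)) ↔ ((p ∨ p) ↔ ((p ∨ p) ↔ (q ∨ q))) = 1 ↔ 4/5 = 4/5
~((((r ↔ p) ↔ (p ∨ r)) ∨ (r → r)) ↔ ((p ∨ p) ↔ ((p ∨ p) ↔ (q ∨ q)))) = ~4/5 = 1/5
(((p ∨ (p ↔ p)) ∨ (r ∨ q)) → ((r ∨ r) ∨ ~(p ↔ q))) ↔ ~((((r ↔ p) ↔ (p ∨ r)) ∨ (r → r)) ↔ ((p ∨ p) ↔ ((p ∨ p) ↔ (q ∨ q)))) = 3/5 ↔ 1/5 = 3/5
q ∨ q = 2/5 ∨ 2/5 = 2/5
r → p = 3/5 → 4/5 = 1
(q ∨ q) ↔ (r → p) = 2/5 ↔ 1 = 2/5
r ∨ r = 3/5 ∨ 3/5 = 3/5
~(r ∨ r) = ~3/5 = 2/5
((q ∨ q) ↔ (r → p)) ∨ ~(r ∨ r) = 2/5 ∨ 2/5 = 2/5
~(((q ∨ q) ↔ (r → p)) ∨ ~(r ∨ r)) = ~2/5 = 3/5
p ∨ q = 4/5 ∨ 2/5 = 4/5
~(p ∨ q) = ~4/5 = 1/5
q ∨ p = 2/5 ∨ 4/5 = 4/5
(q ∨ p) → q = 4/5 → 2/5 = 3/5
~(p ∨ q) → ((q ∨ p) → q) = 1/5 → 3/5 = 1
~(((q ∨ q) ↔ (r → p)) ∨ ~(r ∨ r)) ↔ (~(p ∨ q) → ((q ∨ p) → q)) = 3/5 ↔ 1 = 3/5
((((p ∨ (p ↔ p)) ∨ (r ∨ q)) → ((r ∨ r) ∨ ~(p ↔ q))) ↔ ~((((r ↔ p) ↔ (p ∨ r)) ∨ (r → r)) ↔ ((p ∨ p) ↔ ((p ∨ p) ↔ (q ∨ q))))) ∨ (~(((q ∨ q) ↔ (r → p)) ∨ ~(r ∨ r)) ↔ (~(p ∨ q) → ((q ∨ p) → q))) = 3/5 ∨ 3/5 = 3/5

3/5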